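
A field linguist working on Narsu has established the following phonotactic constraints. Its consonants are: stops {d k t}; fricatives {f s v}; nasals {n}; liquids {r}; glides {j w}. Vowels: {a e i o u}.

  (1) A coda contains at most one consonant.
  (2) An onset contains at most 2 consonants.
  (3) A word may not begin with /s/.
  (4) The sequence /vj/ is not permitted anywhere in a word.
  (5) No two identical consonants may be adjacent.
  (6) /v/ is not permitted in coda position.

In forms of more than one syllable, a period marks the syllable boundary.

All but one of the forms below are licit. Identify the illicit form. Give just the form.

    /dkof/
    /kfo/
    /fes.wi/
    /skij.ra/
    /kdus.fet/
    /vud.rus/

/dkof/ — σ1 onset /dk/ (2C), coda /f/ ok → licit
/kfo/ — σ1 onset /kf/ (2C), coda /∅/ ok → licit
/fes.wi/ — σ1 onset /f/, coda /s/ ok; σ2 onset /w/, coda /∅/ ok → licit
/skij.ra/ — violates constraint 3: word begins with /s/ → illicit
/kdus.fet/ — σ1 onset /kd/ (2C), coda /s/ ok; σ2 onset /f/, coda /t/ ok → licit
/vud.rus/ — σ1 onset /v/, coda /d/ ok; σ2 onset /r/, coda /s/ ok → licit

/skij.ra/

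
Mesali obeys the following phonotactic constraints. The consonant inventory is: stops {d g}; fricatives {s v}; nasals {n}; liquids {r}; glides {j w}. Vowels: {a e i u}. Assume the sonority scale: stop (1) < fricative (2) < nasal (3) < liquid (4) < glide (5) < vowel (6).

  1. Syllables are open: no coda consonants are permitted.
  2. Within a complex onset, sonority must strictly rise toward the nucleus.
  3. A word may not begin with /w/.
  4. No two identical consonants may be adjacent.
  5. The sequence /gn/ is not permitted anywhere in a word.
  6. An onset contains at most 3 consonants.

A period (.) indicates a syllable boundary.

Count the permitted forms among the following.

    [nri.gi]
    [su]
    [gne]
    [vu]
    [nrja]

4

[nri.gi] — σ1 onset /nr/ (3→4 rises), coda /∅/ ok; σ2 onset /g/, coda /∅/ ok → permitted
[su] — σ1 onset /s/, coda /∅/ ok → permitted
[gne] — violates constraint 5: contains banned sequence /gn/ → not permitted
[vu] — σ1 onset /v/, coda /∅/ ok → permitted
[nrja] — σ1 onset /nrj/ (3→4→5 rises), coda /∅/ ok → permitted
Permitted: [nri.gi], [su], [vu], [nrja] → 4.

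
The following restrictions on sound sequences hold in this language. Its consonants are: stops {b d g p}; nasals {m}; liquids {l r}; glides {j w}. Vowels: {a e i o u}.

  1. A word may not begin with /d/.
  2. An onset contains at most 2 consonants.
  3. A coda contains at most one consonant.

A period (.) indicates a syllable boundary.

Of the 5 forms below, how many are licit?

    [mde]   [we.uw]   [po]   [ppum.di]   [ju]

[mde] — σ1 onset /md/ (2C), coda /∅/ ok → licit
[we.uw] — σ1 onset /w/, coda /∅/ ok; σ2 onset /∅/, coda /w/ ok → licit
[po] — σ1 onset /p/, coda /∅/ ok → licit
[ppum.di] — σ1 onset /pp/ (2C), coda /m/ ok; σ2 onset /d/, coda /∅/ ok → licit
[ju] — σ1 onset /j/, coda /∅/ ok → licit
Licit: [mde], [we.uw], [po], [ppum.di], [ju] → 5.

5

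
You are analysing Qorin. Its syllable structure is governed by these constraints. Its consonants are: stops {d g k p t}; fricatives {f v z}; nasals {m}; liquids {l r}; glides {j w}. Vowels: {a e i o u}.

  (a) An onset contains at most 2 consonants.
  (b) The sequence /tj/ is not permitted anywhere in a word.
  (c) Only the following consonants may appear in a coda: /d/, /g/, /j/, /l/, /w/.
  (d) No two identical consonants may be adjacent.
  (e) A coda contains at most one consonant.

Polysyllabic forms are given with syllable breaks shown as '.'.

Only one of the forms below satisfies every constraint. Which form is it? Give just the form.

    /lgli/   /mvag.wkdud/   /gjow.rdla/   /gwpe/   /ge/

/ge/

/lgli/ — violates constraint (a): syllable 1 onset /lgl/ has 3 consonants (> 2) → illicit
/mvag.wkdud/ — violates constraint (a): syllable 2 onset /wkd/ has 3 consonants (> 2) → illicit
/gjow.rdla/ — violates constraint (a): syllable 2 onset /rdl/ has 3 consonants (> 2) → illicit
/gwpe/ — violates constraint (a): syllable 1 onset /gwp/ has 3 consonants (> 2) → illicit
/ge/ — σ1 onset /g/, coda /∅/ ok → licit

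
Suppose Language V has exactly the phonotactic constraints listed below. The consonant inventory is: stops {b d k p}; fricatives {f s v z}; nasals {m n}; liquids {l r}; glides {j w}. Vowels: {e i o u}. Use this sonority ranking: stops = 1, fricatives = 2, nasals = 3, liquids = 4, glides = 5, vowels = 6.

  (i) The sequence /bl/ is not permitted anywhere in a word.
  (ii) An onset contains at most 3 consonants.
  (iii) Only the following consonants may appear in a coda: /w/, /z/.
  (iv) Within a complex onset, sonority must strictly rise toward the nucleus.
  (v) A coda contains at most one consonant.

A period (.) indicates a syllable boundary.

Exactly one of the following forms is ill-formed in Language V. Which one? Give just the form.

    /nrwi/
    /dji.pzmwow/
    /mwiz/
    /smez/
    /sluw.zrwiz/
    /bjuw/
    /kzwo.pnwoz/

/dji.pzmwow/

/nrwi/ — σ1 onset /nrw/ (3→4→5 rises), coda /∅/ ok → well-formed
/dji.pzmwow/ — violates constraint (ii): syllable 2 onset /pzmw/ has 4 consonants (> 3) → ill-formed
/mwiz/ — σ1 onset /mw/ (3→5 rises), coda /z/ ok → well-formed
/smez/ — σ1 onset /sm/ (2→3 rises), coda /z/ ok → well-formed
/sluw.zrwiz/ — σ1 onset /sl/ (2→4 rises), coda /w/ ok; σ2 onset /zrw/ (2→4→5 rises), coda /z/ ok → well-formed
/bjuw/ — σ1 onset /bj/ (1→5 rises), coda /w/ ok → well-formed
/kzwo.pnwoz/ — σ1 onset /kzw/ (1→2→5 rises), coda /∅/ ok; σ2 onset /pnw/ (1→3→5 rises), coda /z/ ok → well-formed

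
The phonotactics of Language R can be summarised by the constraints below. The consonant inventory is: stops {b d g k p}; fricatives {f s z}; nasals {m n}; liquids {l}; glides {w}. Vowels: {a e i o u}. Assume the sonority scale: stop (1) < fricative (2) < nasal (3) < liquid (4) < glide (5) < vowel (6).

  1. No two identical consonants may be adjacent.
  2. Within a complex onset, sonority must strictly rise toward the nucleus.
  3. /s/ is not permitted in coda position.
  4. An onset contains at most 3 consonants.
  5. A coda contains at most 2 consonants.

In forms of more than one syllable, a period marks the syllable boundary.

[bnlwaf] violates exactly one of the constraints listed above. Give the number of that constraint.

[bnlwaf]: syllable 1 onset /bnlw/ has 4 consonants (> 3).
This is a violation of constraint 4: "An onset contains at most 3 consonants."
The remaining constraints (1, 2, 3, 5) are satisfied.

4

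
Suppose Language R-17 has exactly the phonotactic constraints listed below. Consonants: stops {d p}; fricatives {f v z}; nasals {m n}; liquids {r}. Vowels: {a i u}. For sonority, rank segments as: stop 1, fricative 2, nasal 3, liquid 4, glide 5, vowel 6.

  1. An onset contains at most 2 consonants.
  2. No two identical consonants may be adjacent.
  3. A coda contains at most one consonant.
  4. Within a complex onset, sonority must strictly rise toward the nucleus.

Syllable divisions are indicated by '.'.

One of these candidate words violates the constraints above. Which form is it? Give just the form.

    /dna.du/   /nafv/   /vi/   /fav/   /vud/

/dna.du/ — σ1 onset /dn/ (1→3 rises), coda /∅/ ok; σ2 onset /d/, coda /∅/ ok → phonotactically legal
/nafv/ — violates constraint 3: syllable 1 coda /fv/ has 2 consonants (> 1) → phonotactically illegal
/vi/ — σ1 onset /v/, coda /∅/ ok → phonotactically legal
/fav/ — σ1 onset /f/, coda /v/ ok → phonotactically legal
/vud/ — σ1 onset /v/, coda /d/ ok → phonotactically legal

/nafv/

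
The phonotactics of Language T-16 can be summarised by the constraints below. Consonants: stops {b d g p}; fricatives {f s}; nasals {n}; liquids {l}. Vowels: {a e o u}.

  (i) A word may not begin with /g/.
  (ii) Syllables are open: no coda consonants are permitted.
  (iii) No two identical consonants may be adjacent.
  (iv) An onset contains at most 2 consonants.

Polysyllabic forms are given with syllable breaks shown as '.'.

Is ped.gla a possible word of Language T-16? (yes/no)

no

ped.gla — violates constraint (ii): syllable 1 coda /d/ has 1 consonant (> 0) → not permitted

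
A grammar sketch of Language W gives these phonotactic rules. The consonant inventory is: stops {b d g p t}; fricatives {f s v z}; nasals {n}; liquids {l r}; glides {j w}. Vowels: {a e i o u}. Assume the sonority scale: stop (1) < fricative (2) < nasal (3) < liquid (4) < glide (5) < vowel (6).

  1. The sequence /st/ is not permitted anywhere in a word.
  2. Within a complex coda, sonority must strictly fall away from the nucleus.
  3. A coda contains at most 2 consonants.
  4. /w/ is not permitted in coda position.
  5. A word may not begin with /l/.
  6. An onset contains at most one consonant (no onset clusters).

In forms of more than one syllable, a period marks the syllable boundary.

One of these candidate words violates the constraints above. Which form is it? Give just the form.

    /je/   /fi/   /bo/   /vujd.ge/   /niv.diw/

/je/ — σ1 onset /j/, coda /∅/ ok → licit
/fi/ — σ1 onset /f/, coda /∅/ ok → licit
/bo/ — σ1 onset /b/, coda /∅/ ok → licit
/vujd.ge/ — σ1 onset /v/, coda /jd/ (5→1 falls) ok; σ2 onset /g/, coda /∅/ ok → licit
/niv.diw/ — violates constraint 4: syllable 2 coda contains /w/ → illicit

/niv.diw/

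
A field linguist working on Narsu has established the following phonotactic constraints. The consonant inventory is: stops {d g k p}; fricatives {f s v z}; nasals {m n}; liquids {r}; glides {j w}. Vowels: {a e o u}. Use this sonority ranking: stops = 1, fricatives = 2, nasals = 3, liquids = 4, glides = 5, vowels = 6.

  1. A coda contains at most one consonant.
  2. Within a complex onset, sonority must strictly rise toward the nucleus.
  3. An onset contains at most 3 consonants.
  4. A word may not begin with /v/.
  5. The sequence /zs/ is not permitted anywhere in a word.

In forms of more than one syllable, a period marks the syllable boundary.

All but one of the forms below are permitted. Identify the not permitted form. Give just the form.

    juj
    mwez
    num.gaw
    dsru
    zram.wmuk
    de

juj — σ1 onset /j/, coda /j/ ok → permitted
mwez — σ1 onset /mw/ (3→5 rises), coda /z/ ok → permitted
num.gaw — σ1 onset /n/, coda /m/ ok; σ2 onset /g/, coda /w/ ok → permitted
dsru — σ1 onset /dsr/ (1→2→4 rises), coda /∅/ ok → permitted
zram.wmuk — violates constraint 2: syllable 2 onset /wm/: /w/ (glide, 5) → /m/ (nasal, 3) does not rise → not permitted
de — σ1 onset /d/, coda /∅/ ok → permitted

zram.wmuk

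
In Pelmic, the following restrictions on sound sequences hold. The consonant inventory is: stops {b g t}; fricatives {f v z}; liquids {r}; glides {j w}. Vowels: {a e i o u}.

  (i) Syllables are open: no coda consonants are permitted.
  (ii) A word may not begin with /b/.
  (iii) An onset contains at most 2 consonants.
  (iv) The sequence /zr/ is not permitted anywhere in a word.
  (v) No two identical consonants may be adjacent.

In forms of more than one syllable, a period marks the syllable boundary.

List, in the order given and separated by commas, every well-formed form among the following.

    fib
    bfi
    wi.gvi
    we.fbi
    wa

wi.gvi, we.fbi, wa

fib — violates constraint (i): syllable 1 coda /b/ has 1 consonant (> 0) → ill-formed
bfi — violates constraint (ii): word begins with /b/ → ill-formed
wi.gvi — σ1 onset /w/, coda /∅/ ok; σ2 onset /gv/ (2C), coda /∅/ ok → well-formed
we.fbi — σ1 onset /w/, coda /∅/ ok; σ2 onset /fb/ (2C), coda /∅/ ok → well-formed
wa — σ1 onset /w/, coda /∅/ ok → well-formed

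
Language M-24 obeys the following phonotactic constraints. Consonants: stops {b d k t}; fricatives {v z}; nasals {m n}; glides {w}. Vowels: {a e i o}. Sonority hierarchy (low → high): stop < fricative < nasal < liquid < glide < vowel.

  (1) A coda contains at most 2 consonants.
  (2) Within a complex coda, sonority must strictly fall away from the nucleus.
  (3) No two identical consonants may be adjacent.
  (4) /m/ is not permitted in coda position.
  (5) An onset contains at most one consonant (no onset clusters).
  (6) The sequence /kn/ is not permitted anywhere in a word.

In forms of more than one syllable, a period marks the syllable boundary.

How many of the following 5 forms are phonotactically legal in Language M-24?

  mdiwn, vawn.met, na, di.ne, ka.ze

mdiwn — violates constraint 5: syllable 1 onset /md/ has 2 consonants (> 1) → phonotactically illegal
vawn.met — σ1 onset /v/, coda /wn/ (5→3 falls) ok; σ2 onset /m/, coda /t/ ok → phonotactically legal
na — σ1 onset /n/, coda /∅/ ok → phonotactically legal
di.ne — σ1 onset /d/, coda /∅/ ok; σ2 onset /n/, coda /∅/ ok → phonotactically legal
ka.ze — σ1 onset /k/, coda /∅/ ok; σ2 onset /z/, coda /∅/ ok → phonotactically legal
Phonotactically legal: vawn.met, na, di.ne, ka.ze → 4.

4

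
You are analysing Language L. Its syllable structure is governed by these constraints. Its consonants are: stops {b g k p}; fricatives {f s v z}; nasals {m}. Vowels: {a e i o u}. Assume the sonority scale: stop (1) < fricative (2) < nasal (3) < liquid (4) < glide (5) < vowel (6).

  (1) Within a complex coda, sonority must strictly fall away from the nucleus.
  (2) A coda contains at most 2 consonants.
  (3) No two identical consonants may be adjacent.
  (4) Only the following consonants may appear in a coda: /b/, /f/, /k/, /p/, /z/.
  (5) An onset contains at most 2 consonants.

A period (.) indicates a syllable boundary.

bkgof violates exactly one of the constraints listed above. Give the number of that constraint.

5

bkgof: syllable 1 onset /bkg/ has 3 consonants (> 2).
This is a violation of constraint 5: "An onset contains at most 2 consonants."
The remaining constraints (1, 2, 3, 4) are satisfied.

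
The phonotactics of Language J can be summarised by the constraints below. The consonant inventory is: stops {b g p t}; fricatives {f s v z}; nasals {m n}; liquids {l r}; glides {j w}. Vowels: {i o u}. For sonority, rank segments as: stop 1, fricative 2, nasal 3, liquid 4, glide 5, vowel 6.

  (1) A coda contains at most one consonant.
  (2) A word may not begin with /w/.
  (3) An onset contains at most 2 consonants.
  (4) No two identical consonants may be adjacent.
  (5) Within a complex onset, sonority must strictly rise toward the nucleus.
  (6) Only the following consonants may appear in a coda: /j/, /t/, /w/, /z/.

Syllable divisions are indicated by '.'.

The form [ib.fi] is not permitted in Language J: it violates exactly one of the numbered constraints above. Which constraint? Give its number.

6

[ib.fi]: syllable 1 coda contains /b/, which is not a licensed coda consonant.
This is a violation of constraint 6: "Only the following consonants may appear in a coda: /j/, /t/, /w/, /z/."
The remaining constraints (1, 2, 3, 4, 5) are satisfied.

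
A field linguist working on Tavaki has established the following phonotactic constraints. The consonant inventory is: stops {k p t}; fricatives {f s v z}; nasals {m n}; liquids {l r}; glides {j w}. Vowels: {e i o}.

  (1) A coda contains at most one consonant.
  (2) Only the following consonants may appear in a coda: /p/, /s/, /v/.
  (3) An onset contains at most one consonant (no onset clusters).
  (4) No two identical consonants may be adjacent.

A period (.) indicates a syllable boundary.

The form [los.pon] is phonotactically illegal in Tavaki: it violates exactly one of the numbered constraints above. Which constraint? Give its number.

[los.pon]: syllable 2 coda contains /n/, which is not a licensed coda consonant.
This is a violation of constraint 2: "Only the following consonants may appear in a coda: /p/, /s/, /v/."
The remaining constraints (1, 3, 4) are satisfied.

2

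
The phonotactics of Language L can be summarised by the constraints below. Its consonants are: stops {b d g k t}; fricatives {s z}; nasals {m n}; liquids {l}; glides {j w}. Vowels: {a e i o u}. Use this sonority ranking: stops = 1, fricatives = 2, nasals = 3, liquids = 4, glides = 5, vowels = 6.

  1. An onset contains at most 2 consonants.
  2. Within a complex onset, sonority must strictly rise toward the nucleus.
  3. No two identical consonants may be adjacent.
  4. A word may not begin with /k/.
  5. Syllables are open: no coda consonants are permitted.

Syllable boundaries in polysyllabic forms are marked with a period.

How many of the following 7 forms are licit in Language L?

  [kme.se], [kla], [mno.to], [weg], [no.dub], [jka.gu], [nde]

[kme.se] — violates constraint 4: word begins with /k/ → illicit
[kla] — violates constraint 4: word begins with /k/ → illicit
[mno.to] — violates constraint 2: syllable 1 onset /mn/: /m/ (nasal, 3) → /n/ (nasal, 3) does not rise → illicit
[weg] — violates constraint 5: syllable 1 coda /g/ has 1 consonant (> 0) → illicit
[no.dub] — violates constraint 5: syllable 2 coda /b/ has 1 consonant (> 0) → illicit
[jka.gu] — violates constraint 2: syllable 1 onset /jk/: /j/ (glide, 5) → /k/ (stop, 1) does not rise → illicit
[nde] — violates constraint 2: syllable 1 onset /nd/: /n/ (nasal, 3) → /d/ (stop, 1) does not rise → illicit
No form is licit → 0.

0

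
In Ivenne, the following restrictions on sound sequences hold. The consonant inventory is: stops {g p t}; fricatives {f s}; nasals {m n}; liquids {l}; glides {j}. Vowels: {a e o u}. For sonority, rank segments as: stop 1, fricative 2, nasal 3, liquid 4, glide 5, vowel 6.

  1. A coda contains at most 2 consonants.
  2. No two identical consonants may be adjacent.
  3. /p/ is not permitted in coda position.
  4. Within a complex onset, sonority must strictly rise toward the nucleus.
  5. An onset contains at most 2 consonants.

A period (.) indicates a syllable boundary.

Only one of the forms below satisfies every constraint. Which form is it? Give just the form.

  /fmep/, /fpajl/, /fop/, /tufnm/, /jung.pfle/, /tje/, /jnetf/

/fmep/ — violates constraint 3: syllable 1 coda contains /p/ → ill-formed
/fpajl/ — violates constraint 4: syllable 1 onset /fp/: /f/ (fricative, 2) → /p/ (stop, 1) does not rise → ill-formed
/fop/ — violates constraint 3: syllable 1 coda contains /p/ → ill-formed
/tufnm/ — violates constraint 1: syllable 1 coda /fnm/ has 3 consonants (> 2) → ill-formed
/jung.pfle/ — violates constraint 5: syllable 2 onset /pfl/ has 3 consonants (> 2) → ill-formed
/tje/ — σ1 onset /tj/ (1→5 rises), coda /∅/ ok → well-formed
/jnetf/ — violates constraint 4: syllable 1 onset /jn/: /j/ (glide, 5) → /n/ (nasal, 3) does not rise → ill-formed

/tje/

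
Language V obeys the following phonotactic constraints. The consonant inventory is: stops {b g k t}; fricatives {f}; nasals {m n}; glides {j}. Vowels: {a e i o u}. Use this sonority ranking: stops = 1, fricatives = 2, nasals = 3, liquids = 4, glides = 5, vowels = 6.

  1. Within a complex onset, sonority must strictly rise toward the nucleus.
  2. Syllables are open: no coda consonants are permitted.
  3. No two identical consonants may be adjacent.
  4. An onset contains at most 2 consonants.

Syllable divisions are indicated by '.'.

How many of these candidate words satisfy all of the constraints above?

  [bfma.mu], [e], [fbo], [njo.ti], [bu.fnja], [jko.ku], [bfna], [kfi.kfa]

3

[bfma.mu] — violates constraint 4: syllable 1 onset /bfm/ has 3 consonants (> 2) → ill-formed
[e] — σ1 onset /∅/, coda /∅/ ok → well-formed
[fbo] — violates constraint 1: syllable 1 onset /fb/: /f/ (fricative, 2) → /b/ (stop, 1) does not rise → ill-formed
[njo.ti] — σ1 onset /nj/ (3→5 rises), coda /∅/ ok; σ2 onset /t/, coda /∅/ ok → well-formed
[bu.fnja] — violates constraint 4: syllable 2 onset /fnj/ has 3 consonants (> 2) → ill-formed
[jko.ku] — violates constraint 1: syllable 1 onset /jk/: /j/ (glide, 5) → /k/ (stop, 1) does not rise → ill-formed
[bfna] — violates constraint 4: syllable 1 onset /bfn/ has 3 consonants (> 2) → ill-formed
[kfi.kfa] — σ1 onset /kf/ (1→2 rises), coda /∅/ ok; σ2 onset /kf/ (1→2 rises), coda /∅/ ok → well-formed
Well-formed: [e], [njo.ti], [kfi.kfa] → 3.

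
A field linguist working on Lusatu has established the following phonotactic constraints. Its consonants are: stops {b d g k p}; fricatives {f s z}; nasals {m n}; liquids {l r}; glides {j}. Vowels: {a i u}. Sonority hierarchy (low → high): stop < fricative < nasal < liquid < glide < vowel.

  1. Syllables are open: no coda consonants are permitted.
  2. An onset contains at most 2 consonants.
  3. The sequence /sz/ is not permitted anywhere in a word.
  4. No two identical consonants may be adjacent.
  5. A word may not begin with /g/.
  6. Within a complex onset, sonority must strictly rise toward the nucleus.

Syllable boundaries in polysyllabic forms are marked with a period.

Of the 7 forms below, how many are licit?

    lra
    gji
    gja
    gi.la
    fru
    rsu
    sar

lra — violates constraint 6: syllable 1 onset /lr/: /l/ (liquid, 4) → /r/ (liquid, 4) does not rise → illicit
gji — violates constraint 5: word begins with /g/ → illicit
gja — violates constraint 5: word begins with /g/ → illicit
gi.la — violates constraint 5: word begins with /g/ → illicit
fru — σ1 onset /fr/ (2→4 rises), coda /∅/ ok → licit
rsu — violates constraint 6: syllable 1 onset /rs/: /r/ (liquid, 4) → /s/ (fricative, 2) does not rise → illicit
sar — violates constraint 1: syllable 1 coda /r/ has 1 consonant (> 0) → illicit
Licit: fru → 1.

1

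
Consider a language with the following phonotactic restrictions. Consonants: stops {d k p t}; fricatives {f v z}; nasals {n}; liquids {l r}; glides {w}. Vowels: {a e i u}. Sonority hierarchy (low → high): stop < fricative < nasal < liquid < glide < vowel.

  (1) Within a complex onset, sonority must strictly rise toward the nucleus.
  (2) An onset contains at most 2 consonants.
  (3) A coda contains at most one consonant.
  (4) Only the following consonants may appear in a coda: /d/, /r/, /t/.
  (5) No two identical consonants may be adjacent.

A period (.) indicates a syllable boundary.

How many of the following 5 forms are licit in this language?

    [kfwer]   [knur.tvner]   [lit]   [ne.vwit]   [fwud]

3

[kfwer] — violates constraint 2: syllable 1 onset /kfw/ has 3 consonants (> 2) → illicit
[knur.tvner] — violates constraint 2: syllable 2 onset /tvn/ has 3 consonants (> 2) → illicit
[lit] — σ1 onset /l/, coda /t/ ok → licit
[ne.vwit] — σ1 onset /n/, coda /∅/ ok; σ2 onset /vw/ (2→5 rises), coda /t/ ok → licit
[fwud] — σ1 onset /fw/ (2→5 rises), coda /d/ ok → licit
Licit: [lit], [ne.vwit], [fwud] → 3.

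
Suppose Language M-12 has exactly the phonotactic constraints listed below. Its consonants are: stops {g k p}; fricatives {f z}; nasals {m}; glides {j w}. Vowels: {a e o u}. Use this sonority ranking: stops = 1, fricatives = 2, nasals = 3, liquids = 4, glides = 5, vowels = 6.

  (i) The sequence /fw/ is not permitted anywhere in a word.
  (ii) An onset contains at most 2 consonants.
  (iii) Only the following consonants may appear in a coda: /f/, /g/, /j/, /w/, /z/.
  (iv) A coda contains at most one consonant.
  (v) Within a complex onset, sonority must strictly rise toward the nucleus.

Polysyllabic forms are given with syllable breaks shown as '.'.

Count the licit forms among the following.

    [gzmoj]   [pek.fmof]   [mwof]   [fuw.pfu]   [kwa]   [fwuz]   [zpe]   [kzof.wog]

3

[gzmoj] — violates constraint (ii): syllable 1 onset /gzm/ has 3 consonants (> 2) → illicit
[pek.fmof] — violates constraint (iii): syllable 1 coda contains /k/, which is not a licensed coda consonant → illicit
[mwof] — σ1 onset /mw/ (3→5 rises), coda /f/ ok → licit
[fuw.pfu] — σ1 onset /f/, coda /w/ ok; σ2 onset /pf/ (1→2 rises), coda /∅/ ok → licit
[kwa] — σ1 onset /kw/ (1→5 rises), coda /∅/ ok → licit
[fwuz] — violates constraint (i): contains banned sequence /fw/ → illicit
[zpe] — violates constraint (v): syllable 1 onset /zp/: /z/ (fricative, 2) → /p/ (stop, 1) does not rise → illicit
[kzof.wog] — violates constraint (i): contains banned sequence /fw/ → illicit
Licit: [mwof], [fuw.pfu], [kwa] → 3.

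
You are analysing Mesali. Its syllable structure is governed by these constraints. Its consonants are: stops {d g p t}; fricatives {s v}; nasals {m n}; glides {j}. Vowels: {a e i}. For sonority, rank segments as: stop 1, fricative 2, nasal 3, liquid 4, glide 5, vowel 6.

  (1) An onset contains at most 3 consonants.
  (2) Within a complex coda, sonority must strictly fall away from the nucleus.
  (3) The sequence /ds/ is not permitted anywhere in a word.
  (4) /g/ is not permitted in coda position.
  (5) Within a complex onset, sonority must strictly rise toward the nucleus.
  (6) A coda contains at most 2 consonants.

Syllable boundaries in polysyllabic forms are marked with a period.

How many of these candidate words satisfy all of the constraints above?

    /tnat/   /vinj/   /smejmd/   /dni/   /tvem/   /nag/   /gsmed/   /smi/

5

/tnat/ — σ1 onset /tn/ (1→3 rises), coda /t/ ok → licit
/vinj/ — violates constraint 2: syllable 1 coda /nj/: /n/ (nasal, 3) → /j/ (glide, 5) does not fall → illicit
/smejmd/ — violates constraint 6: syllable 1 coda /jmd/ has 3 consonants (> 2) → illicit
/dni/ — σ1 onset /dn/ (1→3 rises), coda /∅/ ok → licit
/tvem/ — σ1 onset /tv/ (1→2 rises), coda /m/ ok → licit
/nag/ — violates constraint 4: syllable 1 coda contains /g/ → illicit
/gsmed/ — σ1 onset /gsm/ (1→2→3 rises), coda /d/ ok → licit
/smi/ — σ1 onset /sm/ (2→3 rises), coda /∅/ ok → licit
Licit: /tnat/, /dni/, /tvem/, /gsmed/, /smi/ → 5.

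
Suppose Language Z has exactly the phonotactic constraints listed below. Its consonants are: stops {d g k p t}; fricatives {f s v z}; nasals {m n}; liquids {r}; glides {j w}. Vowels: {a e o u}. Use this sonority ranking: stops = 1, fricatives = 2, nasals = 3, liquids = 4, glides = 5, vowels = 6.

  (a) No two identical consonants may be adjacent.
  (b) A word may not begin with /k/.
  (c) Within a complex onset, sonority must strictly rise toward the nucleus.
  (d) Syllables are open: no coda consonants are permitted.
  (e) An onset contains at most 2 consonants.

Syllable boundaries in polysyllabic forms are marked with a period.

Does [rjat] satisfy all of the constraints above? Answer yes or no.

no

[rjat] — violates constraint (d): syllable 1 coda /t/ has 1 consonant (> 0) → not permitted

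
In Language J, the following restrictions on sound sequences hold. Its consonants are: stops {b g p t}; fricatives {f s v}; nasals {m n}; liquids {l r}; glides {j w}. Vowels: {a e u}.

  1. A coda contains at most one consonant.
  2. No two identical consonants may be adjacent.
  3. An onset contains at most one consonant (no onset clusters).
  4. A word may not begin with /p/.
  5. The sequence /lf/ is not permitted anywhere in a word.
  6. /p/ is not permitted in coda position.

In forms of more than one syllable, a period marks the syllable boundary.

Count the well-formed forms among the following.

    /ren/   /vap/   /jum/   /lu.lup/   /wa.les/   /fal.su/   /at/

/ren/ — σ1 onset /r/, coda /n/ ok → well-formed
/vap/ — violates constraint 6: syllable 1 coda contains /p/ → ill-formed
/jum/ — σ1 onset /j/, coda /m/ ok → well-formed
/lu.lup/ — violates constraint 6: syllable 2 coda contains /p/ → ill-formed
/wa.les/ — σ1 onset /w/, coda /∅/ ok; σ2 onset /l/, coda /s/ ok → well-formed
/fal.su/ — σ1 onset /f/, coda /l/ ok; σ2 onset /s/, coda /∅/ ok → well-formed
/at/ — σ1 onset /∅/, coda /t/ ok → well-formed
Well-formed: /ren/, /jum/, /wa.les/, /fal.su/, /at/ → 5.

5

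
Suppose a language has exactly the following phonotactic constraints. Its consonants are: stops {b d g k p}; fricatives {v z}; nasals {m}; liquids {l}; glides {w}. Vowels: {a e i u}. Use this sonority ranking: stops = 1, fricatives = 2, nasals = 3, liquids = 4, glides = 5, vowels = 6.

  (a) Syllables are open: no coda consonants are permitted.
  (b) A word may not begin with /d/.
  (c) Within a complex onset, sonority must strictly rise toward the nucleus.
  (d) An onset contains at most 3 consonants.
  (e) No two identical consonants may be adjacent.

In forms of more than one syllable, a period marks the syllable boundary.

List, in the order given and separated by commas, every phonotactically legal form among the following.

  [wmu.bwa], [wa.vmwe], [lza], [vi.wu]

[wmu.bwa] — violates constraint (c): syllable 1 onset /wm/: /w/ (glide, 5) → /m/ (nasal, 3) does not rise → phonotactically illegal
[wa.vmwe] — σ1 onset /w/, coda /∅/ ok; σ2 onset /vmw/ (2→3→5 rises), coda /∅/ ok → phonotactically legal
[lza] — violates constraint (c): syllable 1 onset /lz/: /l/ (liquid, 4) → /z/ (fricative, 2) does not rise → phonotactically illegal
[vi.wu] — σ1 onset /v/, coda /∅/ ok; σ2 onset /w/, coda /∅/ ok → phonotactically legal

[wa.vmwe], [vi.wu]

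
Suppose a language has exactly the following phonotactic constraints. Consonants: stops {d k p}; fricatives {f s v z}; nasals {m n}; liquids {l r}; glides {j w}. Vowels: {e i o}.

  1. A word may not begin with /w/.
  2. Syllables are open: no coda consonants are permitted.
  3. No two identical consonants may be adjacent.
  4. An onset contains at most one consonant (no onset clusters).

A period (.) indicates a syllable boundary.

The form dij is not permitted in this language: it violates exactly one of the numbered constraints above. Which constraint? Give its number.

dij: syllable 1 coda /j/ has 1 consonant (> 0).
This is a violation of constraint 2: "Syllables are open: no coda consonants are permitted."
The remaining constraints (1, 3, 4) are satisfied.

2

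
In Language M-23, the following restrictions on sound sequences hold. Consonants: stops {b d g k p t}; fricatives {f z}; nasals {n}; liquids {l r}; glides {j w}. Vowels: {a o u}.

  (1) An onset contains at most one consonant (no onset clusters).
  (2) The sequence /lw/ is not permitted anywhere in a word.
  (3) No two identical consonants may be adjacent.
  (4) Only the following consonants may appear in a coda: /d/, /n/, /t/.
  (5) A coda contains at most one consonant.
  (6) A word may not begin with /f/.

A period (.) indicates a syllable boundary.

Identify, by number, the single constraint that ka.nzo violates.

ka.nzo: syllable 2 onset /nz/ has 2 consonants (> 1).
This is a violation of constraint 1: "An onset contains at most one consonant (no onset clusters)."
The remaining constraints (2, 3, 4, 5, 6) are satisfied.

1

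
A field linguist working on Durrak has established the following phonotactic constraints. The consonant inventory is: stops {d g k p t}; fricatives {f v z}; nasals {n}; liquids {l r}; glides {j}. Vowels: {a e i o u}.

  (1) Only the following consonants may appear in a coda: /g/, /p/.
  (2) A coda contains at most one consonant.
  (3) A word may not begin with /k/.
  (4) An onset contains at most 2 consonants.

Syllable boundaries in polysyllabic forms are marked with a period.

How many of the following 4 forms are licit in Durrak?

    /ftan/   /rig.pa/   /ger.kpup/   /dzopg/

/ftan/ — violates constraint 1: syllable 1 coda contains /n/, which is not a licensed coda consonant → illicit
/rig.pa/ — σ1 onset /r/, coda /g/ ok; σ2 onset /p/, coda /∅/ ok → licit
/ger.kpup/ — violates constraint 1: syllable 1 coda contains /r/, which is not a licensed coda consonant → illicit
/dzopg/ — violates constraint 2: syllable 1 coda /pg/ has 2 consonants (> 1) → illicit
Licit: /rig.pa/ → 1.

1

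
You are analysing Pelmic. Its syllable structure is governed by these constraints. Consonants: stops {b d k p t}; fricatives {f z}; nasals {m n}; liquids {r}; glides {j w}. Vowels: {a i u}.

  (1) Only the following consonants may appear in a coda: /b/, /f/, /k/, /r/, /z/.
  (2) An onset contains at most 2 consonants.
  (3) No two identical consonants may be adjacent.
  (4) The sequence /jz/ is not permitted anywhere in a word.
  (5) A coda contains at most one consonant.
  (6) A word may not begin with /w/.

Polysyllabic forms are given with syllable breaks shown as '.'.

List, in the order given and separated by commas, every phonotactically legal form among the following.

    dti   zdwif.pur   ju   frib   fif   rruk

dti, ju, frib, fif

dti — σ1 onset /dt/ (2C), coda /∅/ ok → phonotactically legal
zdwif.pur — violates constraint 2: syllable 1 onset /zdw/ has 3 consonants (> 2) → phonotactically illegal
ju — σ1 onset /j/, coda /∅/ ok → phonotactically legal
frib — σ1 onset /fr/ (2C), coda /b/ ok → phonotactically legal
fif — σ1 onset /f/, coda /f/ ok → phonotactically legal
rruk — violates constraint 3: adjacent identical consonants /rr/ → phonotactically illegal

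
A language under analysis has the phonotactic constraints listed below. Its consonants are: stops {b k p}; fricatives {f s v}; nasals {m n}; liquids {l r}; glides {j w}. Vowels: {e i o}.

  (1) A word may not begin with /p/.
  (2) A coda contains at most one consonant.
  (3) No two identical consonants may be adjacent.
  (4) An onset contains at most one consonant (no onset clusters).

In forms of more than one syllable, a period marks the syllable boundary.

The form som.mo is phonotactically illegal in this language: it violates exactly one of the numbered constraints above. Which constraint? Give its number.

som.mo: adjacent identical consonants /mm/.
This is a violation of constraint 3: "No two identical consonants may be adjacent."
The remaining constraints (1, 2, 4) are satisfied.

3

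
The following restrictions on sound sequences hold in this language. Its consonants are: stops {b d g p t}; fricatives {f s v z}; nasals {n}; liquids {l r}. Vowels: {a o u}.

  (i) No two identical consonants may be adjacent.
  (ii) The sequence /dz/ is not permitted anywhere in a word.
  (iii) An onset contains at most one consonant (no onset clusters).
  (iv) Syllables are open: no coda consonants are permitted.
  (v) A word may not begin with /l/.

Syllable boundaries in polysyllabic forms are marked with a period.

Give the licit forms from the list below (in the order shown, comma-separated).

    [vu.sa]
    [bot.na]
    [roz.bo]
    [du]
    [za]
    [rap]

[vu.sa] — σ1 onset /v/, coda /∅/ ok; σ2 onset /s/, coda /∅/ ok → licit
[bot.na] — violates constraint (iv): syllable 1 coda /t/ has 1 consonant (> 0) → illicit
[roz.bo] — violates constraint (iv): syllable 1 coda /z/ has 1 consonant (> 0) → illicit
[du] — σ1 onset /d/, coda /∅/ ok → licit
[za] — σ1 onset /z/, coda /∅/ ok → licit
[rap] — violates constraint (iv): syllable 1 coda /p/ has 1 consonant (> 0) → illicit

[vu.sa], [du], [za]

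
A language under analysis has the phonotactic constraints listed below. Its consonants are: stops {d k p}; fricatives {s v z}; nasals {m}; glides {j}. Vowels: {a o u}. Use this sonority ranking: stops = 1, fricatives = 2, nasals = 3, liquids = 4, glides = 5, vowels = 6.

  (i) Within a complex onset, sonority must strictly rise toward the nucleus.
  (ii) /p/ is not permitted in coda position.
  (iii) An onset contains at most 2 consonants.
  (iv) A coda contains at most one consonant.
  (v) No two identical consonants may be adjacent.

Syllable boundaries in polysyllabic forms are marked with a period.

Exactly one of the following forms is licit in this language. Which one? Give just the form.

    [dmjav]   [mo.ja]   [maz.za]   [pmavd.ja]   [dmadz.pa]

[dmjav] — violates constraint (iii): syllable 1 onset /dmj/ has 3 consonants (> 2) → illicit
[mo.ja] — σ1 onset /m/, coda /∅/ ok; σ2 onset /j/, coda /∅/ ok → licit
[maz.za] — violates constraint (v): adjacent identical consonants /zz/ → illicit
[pmavd.ja] — violates constraint (iv): syllable 1 coda /vd/ has 2 consonants (> 1) → illicit
[dmadz.pa] — violates constraint (iv): syllable 1 coda /dz/ has 2 consonants (> 1) → illicit

[mo.ja]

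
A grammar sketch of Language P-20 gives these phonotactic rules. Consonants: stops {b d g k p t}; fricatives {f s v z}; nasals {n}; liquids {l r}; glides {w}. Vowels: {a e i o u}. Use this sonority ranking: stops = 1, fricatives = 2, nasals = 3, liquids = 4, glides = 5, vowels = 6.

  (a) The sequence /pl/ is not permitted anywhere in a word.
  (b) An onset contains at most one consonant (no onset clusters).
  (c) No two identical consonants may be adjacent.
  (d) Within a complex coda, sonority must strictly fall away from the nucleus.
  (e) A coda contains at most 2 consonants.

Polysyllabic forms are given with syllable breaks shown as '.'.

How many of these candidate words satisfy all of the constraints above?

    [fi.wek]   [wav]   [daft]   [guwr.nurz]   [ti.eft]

5

[fi.wek] — σ1 onset /f/, coda /∅/ ok; σ2 onset /w/, coda /k/ ok → phonotactically legal
[wav] — σ1 onset /w/, coda /v/ ok → phonotactically legal
[daft] — σ1 onset /d/, coda /ft/ (2→1 falls) ok → phonotactically legal
[guwr.nurz] — σ1 onset /g/, coda /wr/ (5→4 falls) ok; σ2 onset /n/, coda /rz/ (4→2 falls) ok → phonotactically legal
[ti.eft] — σ1 onset /t/, coda /∅/ ok; σ2 onset /∅/, coda /ft/ (2→1 falls) ok → phonotactically legal
Phonotactically legal: [fi.wek], [wav], [daft], [guwr.nurz], [ti.eft] → 5.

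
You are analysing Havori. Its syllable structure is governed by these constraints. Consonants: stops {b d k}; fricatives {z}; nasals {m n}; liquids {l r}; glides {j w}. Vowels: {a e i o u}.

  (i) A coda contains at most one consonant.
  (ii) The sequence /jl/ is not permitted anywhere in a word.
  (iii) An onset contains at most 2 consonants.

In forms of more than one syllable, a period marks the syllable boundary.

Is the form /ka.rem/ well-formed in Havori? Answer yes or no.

/ka.rem/ — σ1 onset /k/, coda /∅/ ok; σ2 onset /r/, coda /m/ ok → well-formed

yes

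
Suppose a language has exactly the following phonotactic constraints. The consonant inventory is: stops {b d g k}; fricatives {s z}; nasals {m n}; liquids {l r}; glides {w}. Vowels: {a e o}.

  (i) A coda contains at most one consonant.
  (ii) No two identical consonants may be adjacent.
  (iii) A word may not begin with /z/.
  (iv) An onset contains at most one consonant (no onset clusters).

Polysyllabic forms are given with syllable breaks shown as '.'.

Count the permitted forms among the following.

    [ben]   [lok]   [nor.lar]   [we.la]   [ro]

[ben] — σ1 onset /b/, coda /n/ ok → permitted
[lok] — σ1 onset /l/, coda /k/ ok → permitted
[nor.lar] — σ1 onset /n/, coda /r/ ok; σ2 onset /l/, coda /r/ ok → permitted
[we.la] — σ1 onset /w/, coda /∅/ ok; σ2 onset /l/, coda /∅/ ok → permitted
[ro] — σ1 onset /r/, coda /∅/ ok → permitted
Permitted: [ben], [lok], [nor.lar], [we.la], [ro] → 5.

5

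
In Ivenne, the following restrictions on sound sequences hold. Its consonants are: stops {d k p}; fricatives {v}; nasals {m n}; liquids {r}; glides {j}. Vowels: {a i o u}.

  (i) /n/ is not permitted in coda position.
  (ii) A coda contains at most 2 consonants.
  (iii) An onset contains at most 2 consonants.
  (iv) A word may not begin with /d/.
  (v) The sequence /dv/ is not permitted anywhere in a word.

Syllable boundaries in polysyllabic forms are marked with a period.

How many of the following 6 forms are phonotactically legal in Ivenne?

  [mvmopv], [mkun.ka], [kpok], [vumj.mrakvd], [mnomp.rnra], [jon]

[mvmopv] — violates constraint (iii): syllable 1 onset /mvm/ has 3 consonants (> 2) → phonotactically illegal
[mkun.ka] — violates constraint (i): syllable 1 coda contains /n/ → phonotactically illegal
[kpok] — σ1 onset /kp/ (2C), coda /k/ ok → phonotactically legal
[vumj.mrakvd] — violates constraint (ii): syllable 2 coda /kvd/ has 3 consonants (> 2) → phonotactically illegal
[mnomp.rnra] — violates constraint (iii): syllable 2 onset /rnr/ has 3 consonants (> 2) → phonotactically illegal
[jon] — violates constraint (i): syllable 1 coda contains /n/ → phonotactically illegal
Phonotactically legal: [kpok] → 1.

1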